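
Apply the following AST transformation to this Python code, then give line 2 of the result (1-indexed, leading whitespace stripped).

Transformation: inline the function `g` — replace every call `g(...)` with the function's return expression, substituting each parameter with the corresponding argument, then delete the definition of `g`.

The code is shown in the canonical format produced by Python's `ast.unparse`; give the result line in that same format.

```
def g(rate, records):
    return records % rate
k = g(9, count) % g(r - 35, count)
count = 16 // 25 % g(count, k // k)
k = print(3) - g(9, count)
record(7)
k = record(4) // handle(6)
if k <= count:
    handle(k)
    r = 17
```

count = 16 // 25 % (k // k % count)

Transformed code:
k = count % 9 % (count % (r - 35))
count = 16 // 25 % (k // k % count)
k = print(3) - count % 9
record(7)
k = record(4) // handle(6)
if k <= count:
    handle(k)
    r = 17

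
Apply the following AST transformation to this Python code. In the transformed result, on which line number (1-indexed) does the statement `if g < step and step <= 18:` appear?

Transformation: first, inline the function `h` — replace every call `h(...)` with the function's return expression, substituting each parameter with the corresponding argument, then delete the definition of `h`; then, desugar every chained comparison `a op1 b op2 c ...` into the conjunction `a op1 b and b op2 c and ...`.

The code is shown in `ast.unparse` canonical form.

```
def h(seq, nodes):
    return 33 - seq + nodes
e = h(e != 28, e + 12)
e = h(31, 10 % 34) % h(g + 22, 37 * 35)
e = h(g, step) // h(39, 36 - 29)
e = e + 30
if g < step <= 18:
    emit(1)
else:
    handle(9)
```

Transformed code:
e = 33 - (e != 28) + (e + 12)
e = (33 - 31 + 10 % 34) % (33 - (g + 22) + 37 * 35)
e = (33 - g + step) // (33 - 39 + (36 - 29))
e = e + 30
if g < step and step <= 18:
    emit(1)
else:
    handle(9)

5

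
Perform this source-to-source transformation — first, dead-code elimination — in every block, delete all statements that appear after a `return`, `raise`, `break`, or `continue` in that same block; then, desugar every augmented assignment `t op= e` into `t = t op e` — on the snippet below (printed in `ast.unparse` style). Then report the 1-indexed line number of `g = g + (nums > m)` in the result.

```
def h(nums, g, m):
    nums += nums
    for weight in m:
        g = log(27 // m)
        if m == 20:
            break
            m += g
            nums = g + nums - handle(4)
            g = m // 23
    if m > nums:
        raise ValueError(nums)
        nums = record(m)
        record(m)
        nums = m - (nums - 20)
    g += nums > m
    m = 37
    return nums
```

9

Transformed code:
def h(nums, g, m):
    nums = nums + nums
    for weight in m:
        g = log(27 // m)
        if m == 20:
            break
    if m > nums:
        raise ValueError(nums)
    g = g + (nums > m)
    m = 37
    return nums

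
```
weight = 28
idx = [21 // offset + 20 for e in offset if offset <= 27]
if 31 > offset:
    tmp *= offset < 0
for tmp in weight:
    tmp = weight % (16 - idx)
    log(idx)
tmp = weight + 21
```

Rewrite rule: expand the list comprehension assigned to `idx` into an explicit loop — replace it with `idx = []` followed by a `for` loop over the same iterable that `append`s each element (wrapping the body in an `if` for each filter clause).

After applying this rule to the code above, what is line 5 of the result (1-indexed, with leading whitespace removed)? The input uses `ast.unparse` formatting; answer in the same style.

idx.append(21 // offset + 20)

Transformed code:
weight = 28
idx = []
for e in offset:
    if offset <= 27:
        idx.append(21 // offset + 20)
if 31 > offset:
    tmp *= offset < 0
for tmp in weight:
    tmp = weight % (16 - idx)
    log(idx)
tmp = weight + 21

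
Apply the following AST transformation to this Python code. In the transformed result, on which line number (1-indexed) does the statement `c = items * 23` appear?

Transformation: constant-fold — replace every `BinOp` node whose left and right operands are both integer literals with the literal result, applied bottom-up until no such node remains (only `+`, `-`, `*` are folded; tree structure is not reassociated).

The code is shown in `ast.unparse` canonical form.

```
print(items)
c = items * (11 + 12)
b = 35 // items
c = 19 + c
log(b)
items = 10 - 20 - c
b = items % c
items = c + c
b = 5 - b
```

Transformed code:
print(items)
c = items * 23
b = 35 // items
c = 19 + c
log(b)
items = -10 - c
b = items % c
items = c + c
b = 5 - b

2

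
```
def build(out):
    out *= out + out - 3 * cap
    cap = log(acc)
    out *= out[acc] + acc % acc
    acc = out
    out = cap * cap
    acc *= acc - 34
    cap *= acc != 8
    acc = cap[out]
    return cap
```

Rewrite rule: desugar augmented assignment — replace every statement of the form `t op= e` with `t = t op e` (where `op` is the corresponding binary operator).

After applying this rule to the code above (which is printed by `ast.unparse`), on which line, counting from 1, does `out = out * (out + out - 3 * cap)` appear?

Transformed code:
def build(out):
    out = out * (out + out - 3 * cap)
    cap = log(acc)
    out = out * (out[acc] + acc % acc)
    acc = out
    out = cap * cap
    acc = acc * (acc - 34)
    cap = cap * (acc != 8)
    acc = cap[out]
    return cap

2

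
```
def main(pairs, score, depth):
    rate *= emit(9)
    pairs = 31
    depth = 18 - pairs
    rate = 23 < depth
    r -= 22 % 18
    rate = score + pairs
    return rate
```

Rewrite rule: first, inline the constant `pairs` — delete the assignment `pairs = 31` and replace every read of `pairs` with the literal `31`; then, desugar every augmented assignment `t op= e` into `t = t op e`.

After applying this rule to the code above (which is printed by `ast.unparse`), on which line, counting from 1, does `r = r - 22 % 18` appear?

Transformed code:
def main(pairs, score, depth):
    rate = rate * emit(9)
    depth = 18 - 31
    rate = 23 < depth
    r = r - 22 % 18
    rate = score + 31
    return rate

5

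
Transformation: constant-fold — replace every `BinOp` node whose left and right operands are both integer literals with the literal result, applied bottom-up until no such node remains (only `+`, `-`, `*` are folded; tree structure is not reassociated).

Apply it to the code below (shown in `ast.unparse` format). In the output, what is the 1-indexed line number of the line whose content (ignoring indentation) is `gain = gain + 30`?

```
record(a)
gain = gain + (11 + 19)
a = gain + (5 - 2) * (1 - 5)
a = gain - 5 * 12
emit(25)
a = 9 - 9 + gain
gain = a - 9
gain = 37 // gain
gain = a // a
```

2

Transformed code:
record(a)
gain = gain + 30
a = gain + -12
a = gain - 60
emit(25)
a = 0 + gain
gain = a - 9
gain = 37 // gain
gain = a // a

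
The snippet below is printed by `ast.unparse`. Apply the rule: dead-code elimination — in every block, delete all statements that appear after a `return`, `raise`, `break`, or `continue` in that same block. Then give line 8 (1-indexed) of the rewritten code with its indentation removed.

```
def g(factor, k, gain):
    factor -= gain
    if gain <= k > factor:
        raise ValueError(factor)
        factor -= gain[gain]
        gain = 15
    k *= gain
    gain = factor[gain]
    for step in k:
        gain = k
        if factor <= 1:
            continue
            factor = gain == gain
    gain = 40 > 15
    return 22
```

gain = k

Transformed code:
def g(factor, k, gain):
    factor -= gain
    if gain <= k > factor:
        raise ValueError(factor)
    k *= gain
    gain = factor[gain]
    for step in k:
        gain = k
        if factor <= 1:
            continue
    gain = 40 > 15
    return 22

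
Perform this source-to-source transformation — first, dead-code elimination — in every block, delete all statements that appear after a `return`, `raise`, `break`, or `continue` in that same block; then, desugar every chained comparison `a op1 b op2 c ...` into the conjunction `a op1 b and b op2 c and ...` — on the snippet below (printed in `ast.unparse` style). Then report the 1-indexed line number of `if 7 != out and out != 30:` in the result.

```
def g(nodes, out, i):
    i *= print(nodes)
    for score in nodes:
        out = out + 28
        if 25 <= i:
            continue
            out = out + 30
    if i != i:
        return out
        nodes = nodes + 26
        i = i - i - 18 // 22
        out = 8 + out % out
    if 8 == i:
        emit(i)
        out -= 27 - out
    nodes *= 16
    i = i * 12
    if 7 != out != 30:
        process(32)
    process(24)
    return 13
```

Transformed code:
def g(nodes, out, i):
    i *= print(nodes)
    for score in nodes:
        out = out + 28
        if 25 <= i:
            continue
    if i != i:
        return out
    if 8 == i:
        emit(i)
        out -= 27 - out
    nodes *= 16
    i = i * 12
    if 7 != out and out != 30:
        process(32)
    process(24)
    return 13

14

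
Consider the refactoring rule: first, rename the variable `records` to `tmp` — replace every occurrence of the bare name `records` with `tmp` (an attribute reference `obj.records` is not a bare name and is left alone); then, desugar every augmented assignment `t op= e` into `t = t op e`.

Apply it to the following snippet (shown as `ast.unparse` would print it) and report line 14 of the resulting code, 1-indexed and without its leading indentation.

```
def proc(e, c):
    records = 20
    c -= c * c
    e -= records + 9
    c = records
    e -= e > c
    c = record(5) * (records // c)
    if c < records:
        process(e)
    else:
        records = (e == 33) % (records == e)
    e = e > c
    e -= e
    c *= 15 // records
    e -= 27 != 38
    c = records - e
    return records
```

Transformed code:
def proc(e, c):
    tmp = 20
    c = c - c * c
    e = e - (tmp + 9)
    c = tmp
    e = e - (e > c)
    c = record(5) * (tmp // c)
    if c < tmp:
        process(e)
    else:
        tmp = (e == 33) % (tmp == e)
    e = e > c
    e = e - e
    c = c * (15 // tmp)
    e = e - (27 != 38)
    c = tmp - e
    return tmp

c = c * (15 // tmp)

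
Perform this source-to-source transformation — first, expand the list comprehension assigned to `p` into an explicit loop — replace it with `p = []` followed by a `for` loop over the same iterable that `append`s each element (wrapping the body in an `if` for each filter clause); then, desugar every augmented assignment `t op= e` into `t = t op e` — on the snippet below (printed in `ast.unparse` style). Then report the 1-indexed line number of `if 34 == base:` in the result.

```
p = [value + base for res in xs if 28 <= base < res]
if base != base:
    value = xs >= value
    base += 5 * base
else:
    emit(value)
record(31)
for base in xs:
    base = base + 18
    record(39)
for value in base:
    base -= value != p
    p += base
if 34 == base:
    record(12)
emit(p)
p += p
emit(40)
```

Transformed code:
p = []
for res in xs:
    if 28 <= base < res:
        p.append(value + base)
if base != base:
    value = xs >= value
    base = base + 5 * base
else:
    emit(value)
record(31)
for base in xs:
    base = base + 18
    record(39)
for value in base:
    base = base - (value != p)
    p = p + base
if 34 == base:
    record(12)
emit(p)
p = p + p
emit(40)

17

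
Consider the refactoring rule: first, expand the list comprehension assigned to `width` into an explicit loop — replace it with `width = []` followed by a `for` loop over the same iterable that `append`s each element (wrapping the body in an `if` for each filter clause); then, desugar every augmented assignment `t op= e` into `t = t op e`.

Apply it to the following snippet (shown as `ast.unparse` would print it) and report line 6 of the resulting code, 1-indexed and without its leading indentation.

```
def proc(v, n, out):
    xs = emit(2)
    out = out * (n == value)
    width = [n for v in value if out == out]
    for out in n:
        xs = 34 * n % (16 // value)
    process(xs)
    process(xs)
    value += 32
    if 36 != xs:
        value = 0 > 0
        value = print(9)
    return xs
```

Transformed code:
def proc(v, n, out):
    xs = emit(2)
    out = out * (n == value)
    width = []
    for v in value:
        if out == out:
            width.append(n)
    for out in n:
        xs = 34 * n % (16 // value)
    process(xs)
    process(xs)
    value = value + 32
    if 36 != xs:
        value = 0 > 0
        value = print(9)
    return xs

if out == out:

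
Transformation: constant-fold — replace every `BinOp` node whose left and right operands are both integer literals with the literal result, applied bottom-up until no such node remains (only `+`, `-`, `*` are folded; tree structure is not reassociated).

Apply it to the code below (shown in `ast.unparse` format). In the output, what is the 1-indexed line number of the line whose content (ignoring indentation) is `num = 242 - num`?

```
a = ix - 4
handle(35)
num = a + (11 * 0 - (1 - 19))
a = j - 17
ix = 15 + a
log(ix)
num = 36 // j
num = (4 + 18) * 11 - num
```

Transformed code:
a = ix - 4
handle(35)
num = a + 18
a = j - 17
ix = 15 + a
log(ix)
num = 36 // j
num = 242 - num

8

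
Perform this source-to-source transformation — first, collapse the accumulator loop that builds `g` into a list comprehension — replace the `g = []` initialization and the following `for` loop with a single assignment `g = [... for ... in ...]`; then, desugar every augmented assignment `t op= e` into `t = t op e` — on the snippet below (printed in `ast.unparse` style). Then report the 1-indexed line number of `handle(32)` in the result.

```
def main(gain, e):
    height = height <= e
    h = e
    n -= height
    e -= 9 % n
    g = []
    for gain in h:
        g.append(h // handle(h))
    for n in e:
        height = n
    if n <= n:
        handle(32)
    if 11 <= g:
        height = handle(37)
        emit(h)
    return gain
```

10

Transformed code:
def main(gain, e):
    height = height <= e
    h = e
    n = n - height
    e = e - 9 % n
    g = [h // handle(h) for gain in h]
    for n in e:
        height = n
    if n <= n:
        handle(32)
    if 11 <= g:
        height = handle(37)
        emit(h)
    return gain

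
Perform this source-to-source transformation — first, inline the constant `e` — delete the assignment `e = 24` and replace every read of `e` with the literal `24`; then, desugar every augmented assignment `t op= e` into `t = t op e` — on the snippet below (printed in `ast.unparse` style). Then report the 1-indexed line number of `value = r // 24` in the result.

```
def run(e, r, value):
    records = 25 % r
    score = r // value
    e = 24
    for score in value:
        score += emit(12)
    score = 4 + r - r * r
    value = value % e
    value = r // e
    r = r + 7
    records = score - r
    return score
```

8

Transformed code:
def run(e, r, value):
    records = 25 % r
    score = r // value
    for score in value:
        score = score + emit(12)
    score = 4 + r - r * r
    value = value % 24
    value = r // 24
    r = r + 7
    records = score - r
    return score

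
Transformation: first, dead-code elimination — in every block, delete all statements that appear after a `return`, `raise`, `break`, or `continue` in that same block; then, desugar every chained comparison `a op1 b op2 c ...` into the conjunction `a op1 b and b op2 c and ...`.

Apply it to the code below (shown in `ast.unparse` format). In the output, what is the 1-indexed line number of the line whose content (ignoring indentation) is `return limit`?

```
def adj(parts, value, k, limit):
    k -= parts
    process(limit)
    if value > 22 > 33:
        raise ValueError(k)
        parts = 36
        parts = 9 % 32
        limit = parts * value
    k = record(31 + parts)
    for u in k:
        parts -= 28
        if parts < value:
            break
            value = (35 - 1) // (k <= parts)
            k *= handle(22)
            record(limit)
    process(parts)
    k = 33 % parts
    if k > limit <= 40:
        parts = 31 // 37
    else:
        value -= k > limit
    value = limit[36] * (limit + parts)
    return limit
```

Transformed code:
def adj(parts, value, k, limit):
    k -= parts
    process(limit)
    if value > 22 and 22 > 33:
        raise ValueError(k)
    k = record(31 + parts)
    for u in k:
        parts -= 28
        if parts < value:
            break
    process(parts)
    k = 33 % parts
    if k > limit and limit <= 40:
        parts = 31 // 37
    else:
        value -= k > limit
    value = limit[36] * (limit + parts)
    return limit

18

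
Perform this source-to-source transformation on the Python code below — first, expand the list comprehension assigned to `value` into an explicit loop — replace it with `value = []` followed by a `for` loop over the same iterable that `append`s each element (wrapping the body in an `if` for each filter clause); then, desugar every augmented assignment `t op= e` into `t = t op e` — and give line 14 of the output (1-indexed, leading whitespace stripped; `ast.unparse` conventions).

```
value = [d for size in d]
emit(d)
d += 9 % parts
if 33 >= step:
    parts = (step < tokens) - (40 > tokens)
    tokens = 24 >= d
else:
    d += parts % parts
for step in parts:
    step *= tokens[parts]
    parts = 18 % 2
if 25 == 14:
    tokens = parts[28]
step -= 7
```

Transformed code:
value = []
for size in d:
    value.append(d)
emit(d)
d = d + 9 % parts
if 33 >= step:
    parts = (step < tokens) - (40 > tokens)
    tokens = 24 >= d
else:
    d = d + parts % parts
for step in parts:
    step = step * tokens[parts]
    parts = 18 % 2
if 25 == 14:
    tokens = parts[28]
step = step - 7

if 25 == 14:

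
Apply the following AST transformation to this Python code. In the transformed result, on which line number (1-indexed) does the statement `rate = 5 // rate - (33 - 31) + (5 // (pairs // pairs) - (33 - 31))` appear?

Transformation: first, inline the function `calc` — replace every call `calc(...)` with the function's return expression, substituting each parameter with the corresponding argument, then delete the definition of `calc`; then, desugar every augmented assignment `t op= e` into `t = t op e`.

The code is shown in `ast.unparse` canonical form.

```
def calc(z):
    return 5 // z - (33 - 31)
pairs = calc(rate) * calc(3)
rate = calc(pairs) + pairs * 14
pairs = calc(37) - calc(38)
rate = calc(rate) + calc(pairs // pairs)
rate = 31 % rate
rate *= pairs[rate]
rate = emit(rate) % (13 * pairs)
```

Transformed code:
pairs = (5 // rate - (33 - 31)) * (5 // 3 - (33 - 31))
rate = 5 // pairs - (33 - 31) + pairs * 14
pairs = 5 // 37 - (33 - 31) - (5 // 38 - (33 - 31))
rate = 5 // rate - (33 - 31) + (5 // (pairs // pairs) - (33 - 31))
rate = 31 % rate
rate = rate * pairs[rate]
rate = emit(rate) % (13 * pairs)

4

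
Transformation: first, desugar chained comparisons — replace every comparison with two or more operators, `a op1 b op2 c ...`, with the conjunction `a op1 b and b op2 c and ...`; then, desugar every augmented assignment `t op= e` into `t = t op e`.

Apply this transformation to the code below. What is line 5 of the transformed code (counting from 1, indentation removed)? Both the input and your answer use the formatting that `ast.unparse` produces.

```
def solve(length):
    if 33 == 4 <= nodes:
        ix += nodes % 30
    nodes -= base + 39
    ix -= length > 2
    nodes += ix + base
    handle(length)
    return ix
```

Transformed code:
def solve(length):
    if 33 == 4 and 4 <= nodes:
        ix = ix + nodes % 30
    nodes = nodes - (base + 39)
    ix = ix - (length > 2)
    nodes = nodes + (ix + base)
    handle(length)
    return ix

ix = ix - (length > 2)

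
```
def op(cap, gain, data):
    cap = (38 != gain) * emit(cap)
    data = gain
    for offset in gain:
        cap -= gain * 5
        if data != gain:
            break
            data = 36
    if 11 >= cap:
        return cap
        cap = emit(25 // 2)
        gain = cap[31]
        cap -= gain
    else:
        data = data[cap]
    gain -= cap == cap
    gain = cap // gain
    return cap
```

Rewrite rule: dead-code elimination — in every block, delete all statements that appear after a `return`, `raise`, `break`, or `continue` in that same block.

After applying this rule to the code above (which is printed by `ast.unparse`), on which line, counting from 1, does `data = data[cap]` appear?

11

Transformed code:
def op(cap, gain, data):
    cap = (38 != gain) * emit(cap)
    data = gain
    for offset in gain:
        cap -= gain * 5
        if data != gain:
            break
    if 11 >= cap:
        return cap
    else:
        data = data[cap]
    gain -= cap == cap
    gain = cap // gain
    return cap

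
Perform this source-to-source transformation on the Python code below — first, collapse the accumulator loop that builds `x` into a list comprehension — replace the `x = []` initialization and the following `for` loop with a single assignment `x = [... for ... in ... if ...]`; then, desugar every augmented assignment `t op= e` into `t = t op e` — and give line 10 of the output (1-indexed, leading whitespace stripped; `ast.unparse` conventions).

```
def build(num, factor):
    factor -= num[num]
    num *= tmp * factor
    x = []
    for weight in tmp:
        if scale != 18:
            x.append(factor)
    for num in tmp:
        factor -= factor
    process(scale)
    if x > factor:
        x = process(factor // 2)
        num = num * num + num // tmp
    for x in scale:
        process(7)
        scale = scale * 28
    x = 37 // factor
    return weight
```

num = num * num + num // tmp

Transformed code:
def build(num, factor):
    factor = factor - num[num]
    num = num * (tmp * factor)
    x = [factor for weight in tmp if scale != 18]
    for num in tmp:
        factor = factor - factor
    process(scale)
    if x > factor:
        x = process(factor // 2)
        num = num * num + num // tmp
    for x in scale:
        process(7)
        scale = scale * 28
    x = 37 // factor
    return weight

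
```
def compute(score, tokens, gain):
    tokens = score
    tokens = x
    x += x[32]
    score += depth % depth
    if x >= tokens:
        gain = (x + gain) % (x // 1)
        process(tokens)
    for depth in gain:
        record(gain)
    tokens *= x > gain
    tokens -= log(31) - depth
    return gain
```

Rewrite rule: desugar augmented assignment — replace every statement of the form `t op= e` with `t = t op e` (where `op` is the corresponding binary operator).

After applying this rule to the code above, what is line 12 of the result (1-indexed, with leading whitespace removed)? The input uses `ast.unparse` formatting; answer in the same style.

Transformed code:
def compute(score, tokens, gain):
    tokens = score
    tokens = x
    x = x + x[32]
    score = score + depth % depth
    if x >= tokens:
        gain = (x + gain) % (x // 1)
        process(tokens)
    for depth in gain:
        record(gain)
    tokens = tokens * (x > gain)
    tokens = tokens - (log(31) - depth)
    return gain

tokens = tokens - (log(31) - depth)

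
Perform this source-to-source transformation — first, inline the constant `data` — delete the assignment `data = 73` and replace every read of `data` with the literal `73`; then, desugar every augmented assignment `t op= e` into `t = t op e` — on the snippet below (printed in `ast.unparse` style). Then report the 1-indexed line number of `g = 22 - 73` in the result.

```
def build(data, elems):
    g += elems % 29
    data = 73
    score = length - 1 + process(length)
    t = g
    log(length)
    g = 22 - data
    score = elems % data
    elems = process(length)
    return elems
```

Transformed code:
def build(data, elems):
    g = g + elems % 29
    score = length - 1 + process(length)
    t = g
    log(length)
    g = 22 - 73
    score = elems % 73
    elems = process(length)
    return elems

6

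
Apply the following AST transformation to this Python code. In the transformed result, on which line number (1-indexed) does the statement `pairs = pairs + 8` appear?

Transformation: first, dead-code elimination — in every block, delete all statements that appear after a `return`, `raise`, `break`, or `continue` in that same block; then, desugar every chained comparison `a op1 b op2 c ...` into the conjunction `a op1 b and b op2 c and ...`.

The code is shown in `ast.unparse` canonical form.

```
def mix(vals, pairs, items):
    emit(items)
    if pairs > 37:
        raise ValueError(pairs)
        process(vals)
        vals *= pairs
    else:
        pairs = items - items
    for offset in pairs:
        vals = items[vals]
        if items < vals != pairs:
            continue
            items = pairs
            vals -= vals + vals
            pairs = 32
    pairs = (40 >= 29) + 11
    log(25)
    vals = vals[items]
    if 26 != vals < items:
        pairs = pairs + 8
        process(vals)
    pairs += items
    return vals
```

15

Transformed code:
def mix(vals, pairs, items):
    emit(items)
    if pairs > 37:
        raise ValueError(pairs)
    else:
        pairs = items - items
    for offset in pairs:
        vals = items[vals]
        if items < vals and vals != pairs:
            continue
    pairs = (40 >= 29) + 11
    log(25)
    vals = vals[items]
    if 26 != vals and vals < items:
        pairs = pairs + 8
        process(vals)
    pairs += items
    return vals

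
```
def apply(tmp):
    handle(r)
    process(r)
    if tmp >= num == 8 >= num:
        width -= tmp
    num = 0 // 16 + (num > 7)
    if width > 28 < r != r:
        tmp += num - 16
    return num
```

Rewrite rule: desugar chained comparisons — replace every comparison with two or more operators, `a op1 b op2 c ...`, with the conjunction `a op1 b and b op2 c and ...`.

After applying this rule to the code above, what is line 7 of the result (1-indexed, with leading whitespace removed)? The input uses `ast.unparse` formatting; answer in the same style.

Transformed code:
def apply(tmp):
    handle(r)
    process(r)
    if tmp >= num and num == 8 and (8 >= num):
        width -= tmp
    num = 0 // 16 + (num > 7)
    if width > 28 and 28 < r and (r != r):
        tmp += num - 16
    return num

if width > 28 and 28 < r and (r != r):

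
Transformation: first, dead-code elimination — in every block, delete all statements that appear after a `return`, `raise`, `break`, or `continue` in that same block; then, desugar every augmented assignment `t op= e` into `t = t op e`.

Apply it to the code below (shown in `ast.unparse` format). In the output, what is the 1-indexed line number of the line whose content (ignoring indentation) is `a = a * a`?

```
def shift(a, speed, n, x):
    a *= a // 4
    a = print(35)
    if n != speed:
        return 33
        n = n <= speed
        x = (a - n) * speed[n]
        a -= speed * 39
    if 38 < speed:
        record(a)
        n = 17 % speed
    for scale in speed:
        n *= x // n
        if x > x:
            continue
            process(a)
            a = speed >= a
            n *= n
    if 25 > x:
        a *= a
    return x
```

14

Transformed code:
def shift(a, speed, n, x):
    a = a * (a // 4)
    a = print(35)
    if n != speed:
        return 33
    if 38 < speed:
        record(a)
        n = 17 % speed
    for scale in speed:
        n = n * (x // n)
        if x > x:
            continue
    if 25 > x:
        a = a * a
    return x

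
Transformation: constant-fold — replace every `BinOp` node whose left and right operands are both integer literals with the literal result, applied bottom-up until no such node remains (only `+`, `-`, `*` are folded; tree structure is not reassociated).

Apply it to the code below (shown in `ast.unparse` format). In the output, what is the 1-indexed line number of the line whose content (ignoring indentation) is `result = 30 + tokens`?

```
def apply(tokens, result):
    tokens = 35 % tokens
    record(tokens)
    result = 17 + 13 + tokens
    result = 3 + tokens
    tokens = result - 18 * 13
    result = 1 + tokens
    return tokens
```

Transformed code:
def apply(tokens, result):
    tokens = 35 % tokens
    record(tokens)
    result = 30 + tokens
    result = 3 + tokens
    tokens = result - 234
    result = 1 + tokens
    return tokens

4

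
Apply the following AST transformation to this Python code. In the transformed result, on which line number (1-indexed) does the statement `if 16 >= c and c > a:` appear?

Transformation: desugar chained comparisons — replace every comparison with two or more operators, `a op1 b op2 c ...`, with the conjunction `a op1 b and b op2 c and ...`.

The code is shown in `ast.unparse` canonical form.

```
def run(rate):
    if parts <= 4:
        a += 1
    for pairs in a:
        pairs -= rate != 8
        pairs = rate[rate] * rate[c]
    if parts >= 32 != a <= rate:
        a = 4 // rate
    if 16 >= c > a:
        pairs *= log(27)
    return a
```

9

Transformed code:
def run(rate):
    if parts <= 4:
        a += 1
    for pairs in a:
        pairs -= rate != 8
        pairs = rate[rate] * rate[c]
    if parts >= 32 and 32 != a and (a <= rate):
        a = 4 // rate
    if 16 >= c and c > a:
        pairs *= log(27)
    return a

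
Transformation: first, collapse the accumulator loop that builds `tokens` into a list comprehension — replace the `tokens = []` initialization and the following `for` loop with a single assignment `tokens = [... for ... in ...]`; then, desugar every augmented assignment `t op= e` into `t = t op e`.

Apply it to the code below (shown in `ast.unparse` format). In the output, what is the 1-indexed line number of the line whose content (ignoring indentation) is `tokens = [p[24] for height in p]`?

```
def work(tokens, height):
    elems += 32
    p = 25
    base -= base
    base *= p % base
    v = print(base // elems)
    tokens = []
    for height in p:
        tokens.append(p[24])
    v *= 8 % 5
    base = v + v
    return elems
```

7

Transformed code:
def work(tokens, height):
    elems = elems + 32
    p = 25
    base = base - base
    base = base * (p % base)
    v = print(base // elems)
    tokens = [p[24] for height in p]
    v = v * (8 % 5)
    base = v + v
    return elems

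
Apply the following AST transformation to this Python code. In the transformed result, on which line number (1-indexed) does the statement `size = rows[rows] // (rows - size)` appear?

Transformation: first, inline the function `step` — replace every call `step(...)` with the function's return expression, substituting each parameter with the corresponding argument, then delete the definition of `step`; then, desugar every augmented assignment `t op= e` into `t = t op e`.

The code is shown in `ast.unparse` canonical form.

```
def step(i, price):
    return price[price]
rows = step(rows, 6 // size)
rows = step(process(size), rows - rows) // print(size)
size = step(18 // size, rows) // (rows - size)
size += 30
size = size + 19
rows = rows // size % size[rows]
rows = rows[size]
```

3

Transformed code:
rows = (6 // size)[6 // size]
rows = (rows - rows)[rows - rows] // print(size)
size = rows[rows] // (rows - size)
size = size + 30
size = size + 19
rows = rows // size % size[rows]
rows = rows[size]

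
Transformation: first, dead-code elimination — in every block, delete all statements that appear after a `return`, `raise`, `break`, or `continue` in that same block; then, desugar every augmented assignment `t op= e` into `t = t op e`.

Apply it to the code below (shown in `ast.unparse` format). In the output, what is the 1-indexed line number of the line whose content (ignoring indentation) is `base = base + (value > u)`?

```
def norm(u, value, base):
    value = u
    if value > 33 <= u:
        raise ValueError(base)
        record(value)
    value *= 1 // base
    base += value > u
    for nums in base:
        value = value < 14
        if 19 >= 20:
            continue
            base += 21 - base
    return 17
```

6

Transformed code:
def norm(u, value, base):
    value = u
    if value > 33 <= u:
        raise ValueError(base)
    value = value * (1 // base)
    base = base + (value > u)
    for nums in base:
        value = value < 14
        if 19 >= 20:
            continue
    return 17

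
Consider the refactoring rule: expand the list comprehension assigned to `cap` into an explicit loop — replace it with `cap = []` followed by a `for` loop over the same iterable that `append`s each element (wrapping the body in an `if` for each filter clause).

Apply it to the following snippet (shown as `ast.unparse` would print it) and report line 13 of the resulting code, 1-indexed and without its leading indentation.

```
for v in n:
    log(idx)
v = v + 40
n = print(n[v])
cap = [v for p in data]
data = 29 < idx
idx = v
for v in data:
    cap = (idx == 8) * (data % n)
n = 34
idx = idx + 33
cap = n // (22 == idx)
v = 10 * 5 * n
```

idx = idx + 33

Transformed code:
for v in n:
    log(idx)
v = v + 40
n = print(n[v])
cap = []
for p in data:
    cap.append(v)
data = 29 < idx
idx = v
for v in data:
    cap = (idx == 8) * (data % n)
n = 34
idx = idx + 33
cap = n // (22 == idx)
v = 10 * 5 * n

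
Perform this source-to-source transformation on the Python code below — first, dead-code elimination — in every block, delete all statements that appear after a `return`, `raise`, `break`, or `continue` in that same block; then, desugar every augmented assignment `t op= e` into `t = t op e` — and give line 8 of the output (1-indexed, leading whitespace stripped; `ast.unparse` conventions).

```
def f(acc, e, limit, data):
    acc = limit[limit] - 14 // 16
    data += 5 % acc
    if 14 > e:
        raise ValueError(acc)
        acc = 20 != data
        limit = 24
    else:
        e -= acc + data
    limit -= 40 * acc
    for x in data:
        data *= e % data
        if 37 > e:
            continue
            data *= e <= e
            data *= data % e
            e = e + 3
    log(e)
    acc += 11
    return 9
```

Transformed code:
def f(acc, e, limit, data):
    acc = limit[limit] - 14 // 16
    data = data + 5 % acc
    if 14 > e:
        raise ValueError(acc)
    else:
        e = e - (acc + data)
    limit = limit - 40 * acc
    for x in data:
        data = data * (e % data)
        if 37 > e:
            continue
    log(e)
    acc = acc + 11
    return 9

limit = limit - 40 * acc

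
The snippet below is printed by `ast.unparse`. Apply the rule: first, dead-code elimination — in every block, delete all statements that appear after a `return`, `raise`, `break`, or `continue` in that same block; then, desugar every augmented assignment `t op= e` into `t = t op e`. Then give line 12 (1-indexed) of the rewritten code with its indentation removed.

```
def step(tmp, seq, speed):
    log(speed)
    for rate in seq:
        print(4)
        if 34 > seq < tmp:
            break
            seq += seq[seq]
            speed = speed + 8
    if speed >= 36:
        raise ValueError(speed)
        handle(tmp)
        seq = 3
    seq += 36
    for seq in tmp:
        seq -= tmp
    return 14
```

return 14

Transformed code:
def step(tmp, seq, speed):
    log(speed)
    for rate in seq:
        print(4)
        if 34 > seq < tmp:
            break
    if speed >= 36:
        raise ValueError(speed)
    seq = seq + 36
    for seq in tmp:
        seq = seq - tmp
    return 14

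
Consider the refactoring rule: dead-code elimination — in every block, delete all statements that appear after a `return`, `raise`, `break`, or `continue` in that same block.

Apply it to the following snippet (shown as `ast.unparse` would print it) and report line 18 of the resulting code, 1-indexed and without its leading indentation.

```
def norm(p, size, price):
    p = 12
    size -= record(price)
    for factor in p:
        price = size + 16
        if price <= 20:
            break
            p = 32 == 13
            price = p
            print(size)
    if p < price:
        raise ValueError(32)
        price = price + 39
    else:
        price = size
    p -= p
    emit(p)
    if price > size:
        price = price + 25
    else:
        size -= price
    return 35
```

return 35

Transformed code:
def norm(p, size, price):
    p = 12
    size -= record(price)
    for factor in p:
        price = size + 16
        if price <= 20:
            break
    if p < price:
        raise ValueError(32)
    else:
        price = size
    p -= p
    emit(p)
    if price > size:
        price = price + 25
    else:
        size -= price
    return 35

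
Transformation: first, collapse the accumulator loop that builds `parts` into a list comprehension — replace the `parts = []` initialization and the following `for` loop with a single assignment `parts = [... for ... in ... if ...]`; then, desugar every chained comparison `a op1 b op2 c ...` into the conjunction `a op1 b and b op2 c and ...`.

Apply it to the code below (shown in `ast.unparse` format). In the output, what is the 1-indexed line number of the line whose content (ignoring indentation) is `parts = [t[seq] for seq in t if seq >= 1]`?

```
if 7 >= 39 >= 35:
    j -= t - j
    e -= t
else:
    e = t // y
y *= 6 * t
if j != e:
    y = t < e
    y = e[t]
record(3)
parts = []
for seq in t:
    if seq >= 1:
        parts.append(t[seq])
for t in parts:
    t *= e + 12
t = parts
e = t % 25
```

11

Transformed code:
if 7 >= 39 and 39 >= 35:
    j -= t - j
    e -= t
else:
    e = t // y
y *= 6 * t
if j != e:
    y = t < e
    y = e[t]
record(3)
parts = [t[seq] for seq in t if seq >= 1]
for t in parts:
    t *= e + 12
t = parts
e = t % 25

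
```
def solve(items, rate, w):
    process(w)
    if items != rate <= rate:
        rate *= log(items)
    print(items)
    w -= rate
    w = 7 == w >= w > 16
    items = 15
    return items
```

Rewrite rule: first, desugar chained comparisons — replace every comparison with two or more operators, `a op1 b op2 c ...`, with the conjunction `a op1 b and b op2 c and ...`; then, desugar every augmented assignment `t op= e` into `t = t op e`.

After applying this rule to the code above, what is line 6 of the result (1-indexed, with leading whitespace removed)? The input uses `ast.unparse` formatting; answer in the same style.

w = w - rate

Transformed code:
def solve(items, rate, w):
    process(w)
    if items != rate and rate <= rate:
        rate = rate * log(items)
    print(items)
    w = w - rate
    w = 7 == w and w >= w and (w > 16)
    items = 15
    return items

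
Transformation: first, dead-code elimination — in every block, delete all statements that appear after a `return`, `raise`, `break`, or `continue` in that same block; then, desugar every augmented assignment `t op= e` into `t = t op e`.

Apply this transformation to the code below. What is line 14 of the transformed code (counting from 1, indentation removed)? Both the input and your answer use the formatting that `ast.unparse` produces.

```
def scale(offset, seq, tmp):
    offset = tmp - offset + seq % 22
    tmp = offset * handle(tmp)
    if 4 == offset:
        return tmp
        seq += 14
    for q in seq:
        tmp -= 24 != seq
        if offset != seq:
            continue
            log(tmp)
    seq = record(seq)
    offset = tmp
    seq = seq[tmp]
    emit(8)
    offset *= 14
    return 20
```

Transformed code:
def scale(offset, seq, tmp):
    offset = tmp - offset + seq % 22
    tmp = offset * handle(tmp)
    if 4 == offset:
        return tmp
    for q in seq:
        tmp = tmp - (24 != seq)
        if offset != seq:
            continue
    seq = record(seq)
    offset = tmp
    seq = seq[tmp]
    emit(8)
    offset = offset * 14
    return 20

offset = offset * 14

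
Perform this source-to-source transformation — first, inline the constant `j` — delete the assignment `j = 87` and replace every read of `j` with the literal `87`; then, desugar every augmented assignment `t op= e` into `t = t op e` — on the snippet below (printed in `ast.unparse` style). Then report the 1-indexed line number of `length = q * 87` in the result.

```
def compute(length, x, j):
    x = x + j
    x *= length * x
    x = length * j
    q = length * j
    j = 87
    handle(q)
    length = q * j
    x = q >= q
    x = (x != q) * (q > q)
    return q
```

Transformed code:
def compute(length, x, j):
    x = x + 87
    x = x * (length * x)
    x = length * 87
    q = length * 87
    handle(q)
    length = q * 87
    x = q >= q
    x = (x != q) * (q > q)
    return q

7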